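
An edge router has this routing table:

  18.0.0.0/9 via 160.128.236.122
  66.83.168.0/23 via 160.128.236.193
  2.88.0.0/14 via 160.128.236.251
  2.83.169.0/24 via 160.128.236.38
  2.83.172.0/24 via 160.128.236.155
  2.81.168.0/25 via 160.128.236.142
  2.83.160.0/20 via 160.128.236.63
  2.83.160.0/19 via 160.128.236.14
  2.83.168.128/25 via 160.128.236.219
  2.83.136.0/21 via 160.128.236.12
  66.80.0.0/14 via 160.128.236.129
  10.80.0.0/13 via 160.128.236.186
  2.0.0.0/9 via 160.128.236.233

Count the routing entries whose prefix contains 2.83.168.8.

3

Prefixes containing 2.83.168.8:
  2.0.0.0/9 (2.0.0.0 - 2.127.255.255)
  2.83.160.0/19 (2.83.160.0 - 2.83.191.255)
  2.83.160.0/20 (2.83.160.0 - 2.83.175.255)
Total matching entries: 3.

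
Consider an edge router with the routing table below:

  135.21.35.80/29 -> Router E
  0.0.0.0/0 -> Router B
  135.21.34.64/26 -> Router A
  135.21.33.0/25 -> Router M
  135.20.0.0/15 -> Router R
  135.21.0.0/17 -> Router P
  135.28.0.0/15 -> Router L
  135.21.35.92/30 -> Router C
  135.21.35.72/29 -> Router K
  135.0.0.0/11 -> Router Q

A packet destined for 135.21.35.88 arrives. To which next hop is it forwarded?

Routes whose prefix contains 135.21.35.88:
  0.0.0.0/0 (default, matches everything) -> Router B
  135.0.0.0/11 (135.0.0.0 - 135.31.255.255) -> Router Q
  135.20.0.0/15 (135.20.0.0 - 135.21.255.255) -> Router R
  135.21.0.0/17 (135.21.0.0 - 135.21.127.255) -> Router P
More-specific entries that do NOT match:
  135.21.35.92/30 (135.21.35.92 - 135.21.35.95) does not contain 135.21.35.88
  135.21.35.80/29 (135.21.35.80 - 135.21.35.87) does not contain 135.21.35.88
  135.21.35.72/29 (135.21.35.72 - 135.21.35.79) does not contain 135.21.35.88
  135.21.34.64/26 (135.21.34.64 - 135.21.34.127) does not contain 135.21.35.88
  135.21.33.0/25 (135.21.33.0 - 135.21.33.127) does not contain 135.21.35.88
Longest matching prefix is /17 -> next hop Router P.

Router P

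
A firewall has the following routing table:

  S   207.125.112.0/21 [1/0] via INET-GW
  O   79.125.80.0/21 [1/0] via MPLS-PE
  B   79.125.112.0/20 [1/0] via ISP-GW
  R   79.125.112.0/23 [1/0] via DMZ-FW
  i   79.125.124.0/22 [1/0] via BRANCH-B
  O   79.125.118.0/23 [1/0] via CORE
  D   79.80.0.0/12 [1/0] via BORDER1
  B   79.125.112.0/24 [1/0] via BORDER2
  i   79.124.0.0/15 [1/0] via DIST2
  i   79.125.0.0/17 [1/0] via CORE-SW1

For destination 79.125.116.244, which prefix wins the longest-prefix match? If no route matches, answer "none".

79.125.112.0/20

Entries matching 79.125.116.244:
  79.124.0.0/15 (79.124.0.0 - 79.125.255.255)
  79.125.0.0/17 (79.125.0.0 - 79.125.127.255)
  79.125.112.0/20 (79.125.112.0 - 79.125.127.255)
Most specific is 79.125.112.0/20.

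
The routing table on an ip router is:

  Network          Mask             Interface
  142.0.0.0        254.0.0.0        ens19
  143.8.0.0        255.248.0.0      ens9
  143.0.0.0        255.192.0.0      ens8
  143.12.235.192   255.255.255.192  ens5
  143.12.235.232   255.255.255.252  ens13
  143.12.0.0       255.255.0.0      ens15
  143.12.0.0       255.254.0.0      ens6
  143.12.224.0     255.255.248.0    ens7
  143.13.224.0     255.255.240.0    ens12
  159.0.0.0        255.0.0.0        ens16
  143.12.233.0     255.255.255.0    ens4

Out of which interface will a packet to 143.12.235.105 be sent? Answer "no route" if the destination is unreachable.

ens15

Routes whose prefix contains 143.12.235.105:
  142.0.0.0/7 (142.0.0.0 - 143.255.255.255) -> ens19
  143.0.0.0/10 (143.0.0.0 - 143.63.255.255) -> ens8
  143.8.0.0/13 (143.8.0.0 - 143.15.255.255) -> ens9
  143.12.0.0/15 (143.12.0.0 - 143.13.255.255) -> ens6
  143.12.0.0/16 (143.12.0.0 - 143.12.255.255) -> ens15
More-specific entries that do NOT match:
  143.12.235.232/30 (143.12.235.232 - 143.12.235.235) does not contain 143.12.235.105
  143.12.235.192/26 (143.12.235.192 - 143.12.235.255) does not contain 143.12.235.105
  143.12.233.0/24 (143.12.233.0 - 143.12.233.255) does not contain 143.12.235.105
  143.12.224.0/21 (143.12.224.0 - 143.12.231.255) does not contain 143.12.235.105
  143.13.224.0/20 (143.13.224.0 - 143.13.239.255) does not contain 143.12.235.105
Longest matching prefix is /16 -> interface ens15.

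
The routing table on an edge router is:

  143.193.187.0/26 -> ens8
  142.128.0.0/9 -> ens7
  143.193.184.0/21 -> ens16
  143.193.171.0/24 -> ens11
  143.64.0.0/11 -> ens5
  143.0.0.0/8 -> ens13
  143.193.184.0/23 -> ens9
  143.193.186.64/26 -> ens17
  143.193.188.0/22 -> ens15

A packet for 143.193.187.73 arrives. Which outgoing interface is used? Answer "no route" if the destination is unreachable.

Routes whose prefix contains 143.193.187.73:
  143.0.0.0/8 (143.0.0.0 - 143.255.255.255) -> ens13
  143.193.184.0/21 (143.193.184.0 - 143.193.191.255) -> ens16
More-specific entries that do NOT match:
  143.193.187.0/26 (143.193.187.0 - 143.193.187.63) does not contain 143.193.187.73
  143.193.186.64/26 (143.193.186.64 - 143.193.186.127) does not contain 143.193.187.73
  143.193.171.0/24 (143.193.171.0 - 143.193.171.255) does not contain 143.193.187.73
  143.193.184.0/23 (143.193.184.0 - 143.193.185.255) does not contain 143.193.187.73
  143.193.188.0/22 (143.193.188.0 - 143.193.191.255) does not contain 143.193.187.73
Longest matching prefix is /21 -> interface ens16.

ens16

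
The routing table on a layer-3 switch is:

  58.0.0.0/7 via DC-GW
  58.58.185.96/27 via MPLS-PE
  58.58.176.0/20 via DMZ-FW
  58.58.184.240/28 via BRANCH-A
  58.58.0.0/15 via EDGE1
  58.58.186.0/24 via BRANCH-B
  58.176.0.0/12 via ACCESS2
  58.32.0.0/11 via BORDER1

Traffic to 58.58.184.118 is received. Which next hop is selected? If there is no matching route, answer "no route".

Routes whose prefix contains 58.58.184.118:
  58.0.0.0/7 (58.0.0.0 - 59.255.255.255) -> DC-GW
  58.32.0.0/11 (58.32.0.0 - 58.63.255.255) -> BORDER1
  58.58.0.0/15 (58.58.0.0 - 58.59.255.255) -> EDGE1
  58.58.176.0/20 (58.58.176.0 - 58.58.191.255) -> DMZ-FW
More-specific entries that do NOT match:
  58.58.184.240/28 (58.58.184.240 - 58.58.184.255) does not contain 58.58.184.118
  58.58.185.96/27 (58.58.185.96 - 58.58.185.127) does not contain 58.58.184.118
  58.58.186.0/24 (58.58.186.0 - 58.58.186.255) does not contain 58.58.184.118
Longest matching prefix is /20 -> next hop DMZ-FW.

DMZ-FW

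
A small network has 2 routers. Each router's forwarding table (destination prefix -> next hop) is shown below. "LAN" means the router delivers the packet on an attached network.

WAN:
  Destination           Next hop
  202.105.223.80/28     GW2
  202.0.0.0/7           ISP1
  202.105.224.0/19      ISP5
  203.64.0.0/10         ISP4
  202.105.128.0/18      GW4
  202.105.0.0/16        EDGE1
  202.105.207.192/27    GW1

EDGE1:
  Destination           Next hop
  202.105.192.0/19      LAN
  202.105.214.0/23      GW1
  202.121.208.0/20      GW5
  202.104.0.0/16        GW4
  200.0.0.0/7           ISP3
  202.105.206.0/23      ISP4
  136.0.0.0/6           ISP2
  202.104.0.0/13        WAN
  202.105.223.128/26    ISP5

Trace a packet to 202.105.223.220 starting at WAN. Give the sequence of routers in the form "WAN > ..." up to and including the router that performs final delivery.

At WAN: longest match for 202.105.223.220 is 202.105.0.0/16 -> EDGE1
At EDGE1: longest match for 202.105.223.220 is 202.105.192.0/19 -> LAN

WAN > EDGE1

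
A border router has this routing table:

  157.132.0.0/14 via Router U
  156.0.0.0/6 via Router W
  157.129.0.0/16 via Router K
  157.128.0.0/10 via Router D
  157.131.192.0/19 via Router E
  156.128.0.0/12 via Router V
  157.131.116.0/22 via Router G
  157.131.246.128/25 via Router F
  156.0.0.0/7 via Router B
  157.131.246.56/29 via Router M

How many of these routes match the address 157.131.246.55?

Prefixes containing 157.131.246.55:
  156.0.0.0/6 (156.0.0.0 - 159.255.255.255)
  156.0.0.0/7 (156.0.0.0 - 157.255.255.255)
  157.128.0.0/10 (157.128.0.0 - 157.191.255.255)
Total matching entries: 3.

3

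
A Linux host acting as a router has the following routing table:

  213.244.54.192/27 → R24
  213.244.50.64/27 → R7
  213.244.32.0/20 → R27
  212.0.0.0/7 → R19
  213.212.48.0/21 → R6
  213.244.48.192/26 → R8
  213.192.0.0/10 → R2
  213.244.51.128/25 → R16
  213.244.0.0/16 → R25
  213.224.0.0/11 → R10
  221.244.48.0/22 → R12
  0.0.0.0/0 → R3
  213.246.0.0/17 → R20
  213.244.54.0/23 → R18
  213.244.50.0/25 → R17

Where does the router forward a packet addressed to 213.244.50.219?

R25

Routes whose prefix contains 213.244.50.219:
  0.0.0.0/0 (default, matches everything) -> R3
  212.0.0.0/7 (212.0.0.0 - 213.255.255.255) -> R19
  213.192.0.0/10 (213.192.0.0 - 213.255.255.255) -> R2
  213.224.0.0/11 (213.224.0.0 - 213.255.255.255) -> R10
  213.244.0.0/16 (213.244.0.0 - 213.244.255.255) -> R25
More-specific entries that do NOT match:
  213.244.54.192/27 (213.244.54.192 - 213.244.54.223) does not contain 213.244.50.219
  213.244.50.64/27 (213.244.50.64 - 213.244.50.95) does not contain 213.244.50.219
  213.244.48.192/26 (213.244.48.192 - 213.244.48.255) does not contain 213.244.50.219
  213.244.51.128/25 (213.244.51.128 - 213.244.51.255) does not contain 213.244.50.219
  213.244.50.0/25 (213.244.50.0 - 213.244.50.127) does not contain 213.244.50.219
  213.244.54.0/23 (213.244.54.0 - 213.244.55.255) does not contain 213.244.50.219
  221.244.48.0/22 (221.244.48.0 - 221.244.51.255) does not contain 213.244.50.219
  213.212.48.0/21 (213.212.48.0 - 213.212.55.255) does not contain 213.244.50.219
  213.244.32.0/20 (213.244.32.0 - 213.244.47.255) does not contain 213.244.50.219
  213.246.0.0/17 (213.246.0.0 - 213.246.127.255) does not contain 213.244.50.219
Longest matching prefix is /16 -> next hop R25.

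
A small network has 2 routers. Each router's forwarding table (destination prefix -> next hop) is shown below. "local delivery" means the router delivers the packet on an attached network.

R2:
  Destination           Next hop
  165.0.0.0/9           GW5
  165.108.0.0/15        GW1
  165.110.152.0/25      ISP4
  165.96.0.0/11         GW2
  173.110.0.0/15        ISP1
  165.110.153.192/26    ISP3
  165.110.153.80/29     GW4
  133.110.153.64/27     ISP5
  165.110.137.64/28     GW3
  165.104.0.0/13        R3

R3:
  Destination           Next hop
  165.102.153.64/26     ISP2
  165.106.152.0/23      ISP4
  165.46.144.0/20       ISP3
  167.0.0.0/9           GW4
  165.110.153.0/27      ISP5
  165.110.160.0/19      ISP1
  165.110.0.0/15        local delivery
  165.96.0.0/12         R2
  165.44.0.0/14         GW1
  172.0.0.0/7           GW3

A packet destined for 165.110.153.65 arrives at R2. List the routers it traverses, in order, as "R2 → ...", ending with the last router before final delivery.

R2 → R3

At R2: longest match for 165.110.153.65 is 165.104.0.0/13 -> R3
At R3: longest match for 165.110.153.65 is 165.110.0.0/15 -> local delivery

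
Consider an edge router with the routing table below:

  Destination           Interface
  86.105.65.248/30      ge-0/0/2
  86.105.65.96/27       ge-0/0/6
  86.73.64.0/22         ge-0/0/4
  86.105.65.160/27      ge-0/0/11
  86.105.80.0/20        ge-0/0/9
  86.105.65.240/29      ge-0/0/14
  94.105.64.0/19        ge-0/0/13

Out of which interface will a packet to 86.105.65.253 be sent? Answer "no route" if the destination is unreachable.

no route

No entry's prefix contains 86.105.65.253; there is no default route.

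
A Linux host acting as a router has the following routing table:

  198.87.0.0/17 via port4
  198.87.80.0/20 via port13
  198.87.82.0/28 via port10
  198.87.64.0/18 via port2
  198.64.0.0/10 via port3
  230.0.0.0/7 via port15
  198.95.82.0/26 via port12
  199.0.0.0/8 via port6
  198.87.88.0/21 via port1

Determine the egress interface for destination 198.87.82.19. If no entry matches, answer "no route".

Routes whose prefix contains 198.87.82.19:
  198.64.0.0/10 (198.64.0.0 - 198.127.255.255) -> port3
  198.87.0.0/17 (198.87.0.0 - 198.87.127.255) -> port4
  198.87.64.0/18 (198.87.64.0 - 198.87.127.255) -> port2
  198.87.80.0/20 (198.87.80.0 - 198.87.95.255) -> port13
More-specific entries that do NOT match:
  198.87.82.0/28 (198.87.82.0 - 198.87.82.15) does not contain 198.87.82.19
  198.95.82.0/26 (198.95.82.0 - 198.95.82.63) does not contain 198.87.82.19
  198.87.88.0/21 (198.87.88.0 - 198.87.95.255) does not contain 198.87.82.19
Longest matching prefix is /20 -> interface port13.

port13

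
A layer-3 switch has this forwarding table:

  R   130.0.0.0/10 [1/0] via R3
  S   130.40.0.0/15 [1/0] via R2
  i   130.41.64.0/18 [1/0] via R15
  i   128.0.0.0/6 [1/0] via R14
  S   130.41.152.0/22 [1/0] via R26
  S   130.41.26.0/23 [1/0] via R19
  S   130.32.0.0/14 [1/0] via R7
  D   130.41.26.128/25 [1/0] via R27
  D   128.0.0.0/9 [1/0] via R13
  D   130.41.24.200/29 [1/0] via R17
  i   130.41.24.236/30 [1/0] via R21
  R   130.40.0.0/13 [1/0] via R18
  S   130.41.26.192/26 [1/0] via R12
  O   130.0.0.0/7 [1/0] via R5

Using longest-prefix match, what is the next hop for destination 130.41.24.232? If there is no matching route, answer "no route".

R2

Routes whose prefix contains 130.41.24.232:
  128.0.0.0/6 (128.0.0.0 - 131.255.255.255) -> R14
  130.0.0.0/7 (130.0.0.0 - 131.255.255.255) -> R5
  130.0.0.0/10 (130.0.0.0 - 130.63.255.255) -> R3
  130.40.0.0/13 (130.40.0.0 - 130.47.255.255) -> R18
  130.40.0.0/15 (130.40.0.0 - 130.41.255.255) -> R2
More-specific entries that do NOT match:
  130.41.24.236/30 (130.41.24.236 - 130.41.24.239) does not contain 130.41.24.232
  130.41.24.200/29 (130.41.24.200 - 130.41.24.207) does not contain 130.41.24.232
  130.41.26.192/26 (130.41.26.192 - 130.41.26.255) does not contain 130.41.24.232
  130.41.26.128/25 (130.41.26.128 - 130.41.26.255) does not contain 130.41.24.232
  130.41.26.0/23 (130.41.26.0 - 130.41.27.255) does not contain 130.41.24.232
  130.41.152.0/22 (130.41.152.0 - 130.41.155.255) does not contain 130.41.24.232
  130.41.64.0/18 (130.41.64.0 - 130.41.127.255) does not contain 130.41.24.232
Longest matching prefix is /15 -> next hop R2.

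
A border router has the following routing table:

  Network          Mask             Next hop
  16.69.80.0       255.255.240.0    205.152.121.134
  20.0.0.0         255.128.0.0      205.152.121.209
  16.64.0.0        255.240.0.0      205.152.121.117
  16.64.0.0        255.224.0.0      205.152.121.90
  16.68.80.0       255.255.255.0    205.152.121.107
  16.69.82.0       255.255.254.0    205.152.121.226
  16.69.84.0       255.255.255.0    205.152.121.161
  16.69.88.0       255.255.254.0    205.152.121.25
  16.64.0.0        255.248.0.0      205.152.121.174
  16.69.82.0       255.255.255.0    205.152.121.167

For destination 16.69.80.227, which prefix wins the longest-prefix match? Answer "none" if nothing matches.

Entries matching 16.69.80.227:
  16.64.0.0/11 (16.64.0.0 - 16.95.255.255)
  16.64.0.0/12 (16.64.0.0 - 16.79.255.255)
  16.64.0.0/13 (16.64.0.0 - 16.71.255.255)
  16.69.80.0/20 (16.69.80.0 - 16.69.95.255)
Most specific is 16.69.80.0/20.

16.69.80.0/20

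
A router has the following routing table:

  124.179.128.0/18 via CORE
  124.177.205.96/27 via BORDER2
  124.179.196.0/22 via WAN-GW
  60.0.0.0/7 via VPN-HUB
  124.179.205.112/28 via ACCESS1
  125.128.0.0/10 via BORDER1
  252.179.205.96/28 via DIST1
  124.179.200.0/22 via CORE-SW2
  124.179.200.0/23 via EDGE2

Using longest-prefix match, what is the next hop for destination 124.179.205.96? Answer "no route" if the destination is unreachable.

No entry's prefix contains 124.179.205.96; there is no default route.

no route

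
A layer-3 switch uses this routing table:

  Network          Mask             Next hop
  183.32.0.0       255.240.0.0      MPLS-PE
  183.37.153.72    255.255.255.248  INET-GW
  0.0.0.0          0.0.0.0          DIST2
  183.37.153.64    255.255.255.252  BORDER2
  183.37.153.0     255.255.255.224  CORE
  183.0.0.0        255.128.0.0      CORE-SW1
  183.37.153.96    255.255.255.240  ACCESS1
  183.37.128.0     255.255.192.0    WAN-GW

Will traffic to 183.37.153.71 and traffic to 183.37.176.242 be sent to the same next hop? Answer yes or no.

yes

183.37.153.71: longest match 183.37.128.0/18 -> WAN-GW
183.37.176.242: longest match 183.37.128.0/18 -> WAN-GW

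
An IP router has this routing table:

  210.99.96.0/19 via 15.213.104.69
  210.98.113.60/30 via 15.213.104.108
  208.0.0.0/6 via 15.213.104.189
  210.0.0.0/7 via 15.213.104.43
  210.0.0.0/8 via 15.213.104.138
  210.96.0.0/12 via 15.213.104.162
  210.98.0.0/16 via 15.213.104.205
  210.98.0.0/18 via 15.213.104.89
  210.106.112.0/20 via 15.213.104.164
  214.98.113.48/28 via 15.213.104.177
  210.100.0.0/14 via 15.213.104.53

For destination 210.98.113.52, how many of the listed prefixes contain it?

Prefixes containing 210.98.113.52:
  208.0.0.0/6 (208.0.0.0 - 211.255.255.255)
  210.0.0.0/7 (210.0.0.0 - 211.255.255.255)
  210.0.0.0/8 (210.0.0.0 - 210.255.255.255)
  210.96.0.0/12 (210.96.0.0 - 210.111.255.255)
  210.98.0.0/16 (210.98.0.0 - 210.98.255.255)
Total matching entries: 5.

5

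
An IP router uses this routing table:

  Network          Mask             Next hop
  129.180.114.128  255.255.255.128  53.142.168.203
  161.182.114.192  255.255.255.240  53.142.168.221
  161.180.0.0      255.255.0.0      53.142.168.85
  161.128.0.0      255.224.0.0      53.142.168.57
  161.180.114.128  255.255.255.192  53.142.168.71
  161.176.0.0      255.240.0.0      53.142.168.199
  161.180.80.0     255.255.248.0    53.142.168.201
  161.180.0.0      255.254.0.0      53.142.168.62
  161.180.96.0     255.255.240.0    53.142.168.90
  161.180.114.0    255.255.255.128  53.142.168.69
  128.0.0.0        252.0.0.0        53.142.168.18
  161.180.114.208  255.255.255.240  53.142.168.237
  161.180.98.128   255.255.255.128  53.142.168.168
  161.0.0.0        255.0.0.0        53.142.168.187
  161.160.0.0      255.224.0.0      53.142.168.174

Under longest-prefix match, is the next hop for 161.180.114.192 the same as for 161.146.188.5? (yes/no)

161.180.114.192: longest match 161.180.0.0/16 -> 53.142.168.85
161.146.188.5: longest match 161.128.0.0/11 -> 53.142.168.57

no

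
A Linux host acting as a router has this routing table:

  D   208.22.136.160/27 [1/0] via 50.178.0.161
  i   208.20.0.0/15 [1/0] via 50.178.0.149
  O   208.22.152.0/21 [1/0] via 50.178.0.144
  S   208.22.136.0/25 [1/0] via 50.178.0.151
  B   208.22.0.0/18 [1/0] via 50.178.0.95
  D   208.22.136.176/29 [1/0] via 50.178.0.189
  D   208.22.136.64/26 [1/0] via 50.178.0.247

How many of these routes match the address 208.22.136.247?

0

No listed prefix contains 208.22.136.247.
Total matching entries: 0.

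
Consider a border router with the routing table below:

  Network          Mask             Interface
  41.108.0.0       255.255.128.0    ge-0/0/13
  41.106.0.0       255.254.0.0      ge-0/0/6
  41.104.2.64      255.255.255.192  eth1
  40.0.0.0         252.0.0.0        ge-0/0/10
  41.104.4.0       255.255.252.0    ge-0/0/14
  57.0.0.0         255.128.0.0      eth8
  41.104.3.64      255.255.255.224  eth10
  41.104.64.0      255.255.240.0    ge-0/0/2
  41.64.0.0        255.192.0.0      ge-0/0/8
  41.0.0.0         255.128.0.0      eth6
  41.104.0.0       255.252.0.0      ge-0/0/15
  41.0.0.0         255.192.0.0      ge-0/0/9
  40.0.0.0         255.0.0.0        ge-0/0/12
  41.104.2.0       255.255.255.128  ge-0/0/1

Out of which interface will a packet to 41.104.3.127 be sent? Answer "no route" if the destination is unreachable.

ge-0/0/15

Routes whose prefix contains 41.104.3.127:
  40.0.0.0/6 (40.0.0.0 - 43.255.255.255) -> ge-0/0/10
  41.0.0.0/9 (41.0.0.0 - 41.127.255.255) -> eth6
  41.64.0.0/10 (41.64.0.0 - 41.127.255.255) -> ge-0/0/8
  41.104.0.0/14 (41.104.0.0 - 41.107.255.255) -> ge-0/0/15
More-specific entries that do NOT match:
  41.104.3.64/27 (41.104.3.64 - 41.104.3.95) does not contain 41.104.3.127
  41.104.2.64/26 (41.104.2.64 - 41.104.2.127) does not contain 41.104.3.127
  41.104.2.0/25 (41.104.2.0 - 41.104.2.127) does not contain 41.104.3.127
  41.104.4.0/22 (41.104.4.0 - 41.104.7.255) does not contain 41.104.3.127
  41.104.64.0/20 (41.104.64.0 - 41.104.79.255) does not contain 41.104.3.127
  41.108.0.0/17 (41.108.0.0 - 41.108.127.255) does not contain 41.104.3.127
  41.106.0.0/15 (41.106.0.0 - 41.107.255.255) does not contain 41.104.3.127
Longest matching prefix is /14 -> interface ge-0/0/15.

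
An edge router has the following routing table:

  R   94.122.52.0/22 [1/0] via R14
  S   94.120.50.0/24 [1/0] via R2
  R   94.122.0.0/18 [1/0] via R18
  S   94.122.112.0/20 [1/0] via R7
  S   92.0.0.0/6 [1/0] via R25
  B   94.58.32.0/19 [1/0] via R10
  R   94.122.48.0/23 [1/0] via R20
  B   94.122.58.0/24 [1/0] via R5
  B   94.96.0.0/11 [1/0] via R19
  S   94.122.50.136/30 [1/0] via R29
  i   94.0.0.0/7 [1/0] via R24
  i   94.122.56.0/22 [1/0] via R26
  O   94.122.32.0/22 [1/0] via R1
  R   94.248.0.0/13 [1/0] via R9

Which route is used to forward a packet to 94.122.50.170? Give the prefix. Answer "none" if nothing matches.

94.122.0.0/18

Entries matching 94.122.50.170:
  92.0.0.0/6 (92.0.0.0 - 95.255.255.255)
  94.0.0.0/7 (94.0.0.0 - 95.255.255.255)
  94.96.0.0/11 (94.96.0.0 - 94.127.255.255)
  94.122.0.0/18 (94.122.0.0 - 94.122.63.255)
Most specific is 94.122.0.0/18.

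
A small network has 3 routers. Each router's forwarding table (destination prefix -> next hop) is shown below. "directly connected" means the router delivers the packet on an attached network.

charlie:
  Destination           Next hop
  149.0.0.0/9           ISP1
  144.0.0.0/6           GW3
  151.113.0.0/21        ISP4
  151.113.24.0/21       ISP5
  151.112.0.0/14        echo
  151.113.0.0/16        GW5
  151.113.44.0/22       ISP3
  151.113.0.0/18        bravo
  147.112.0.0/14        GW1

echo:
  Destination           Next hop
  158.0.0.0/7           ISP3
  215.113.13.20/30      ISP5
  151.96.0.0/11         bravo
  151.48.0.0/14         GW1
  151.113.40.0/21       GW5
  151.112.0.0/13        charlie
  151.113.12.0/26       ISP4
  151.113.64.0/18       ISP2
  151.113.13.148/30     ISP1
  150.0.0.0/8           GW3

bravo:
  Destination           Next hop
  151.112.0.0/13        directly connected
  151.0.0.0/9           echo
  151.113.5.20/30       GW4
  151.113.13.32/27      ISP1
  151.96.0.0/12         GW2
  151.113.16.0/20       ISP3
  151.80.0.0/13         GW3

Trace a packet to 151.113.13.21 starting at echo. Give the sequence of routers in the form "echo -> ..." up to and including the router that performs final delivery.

At echo: longest match for 151.113.13.21 is 151.112.0.0/13 -> charlie
At charlie: longest match for 151.113.13.21 is 151.113.0.0/18 -> bravo
At bravo: longest match for 151.113.13.21 is 151.112.0.0/13 -> directly connected

echo -> charlie -> bravo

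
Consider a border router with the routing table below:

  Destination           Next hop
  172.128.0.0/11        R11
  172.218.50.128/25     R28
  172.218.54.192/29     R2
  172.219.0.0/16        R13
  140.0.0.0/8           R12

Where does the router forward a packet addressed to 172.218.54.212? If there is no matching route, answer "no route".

no route

No entry's prefix contains 172.218.54.212; there is no default route.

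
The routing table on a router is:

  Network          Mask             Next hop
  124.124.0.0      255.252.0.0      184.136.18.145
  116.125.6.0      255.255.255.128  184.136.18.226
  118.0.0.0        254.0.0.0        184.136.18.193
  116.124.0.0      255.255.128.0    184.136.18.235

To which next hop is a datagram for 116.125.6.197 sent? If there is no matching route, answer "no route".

no route

No entry's prefix contains 116.125.6.197; there is no default route.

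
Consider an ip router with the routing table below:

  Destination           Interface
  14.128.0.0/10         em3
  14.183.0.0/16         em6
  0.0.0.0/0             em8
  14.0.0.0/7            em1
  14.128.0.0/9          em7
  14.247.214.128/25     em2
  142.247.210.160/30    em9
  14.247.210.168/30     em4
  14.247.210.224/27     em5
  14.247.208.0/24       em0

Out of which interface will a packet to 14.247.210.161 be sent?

em7

Routes whose prefix contains 14.247.210.161:
  0.0.0.0/0 (default, matches everything) -> em8
  14.0.0.0/7 (14.0.0.0 - 15.255.255.255) -> em1
  14.128.0.0/9 (14.128.0.0 - 14.255.255.255) -> em7
More-specific entries that do NOT match:
  142.247.210.160/30 (142.247.210.160 - 142.247.210.163) does not contain 14.247.210.161
  14.247.210.168/30 (14.247.210.168 - 14.247.210.171) does not contain 14.247.210.161
  14.247.210.224/27 (14.247.210.224 - 14.247.210.255) does not contain 14.247.210.161
  14.247.214.128/25 (14.247.214.128 - 14.247.214.255) does not contain 14.247.210.161
  14.247.208.0/24 (14.247.208.0 - 14.247.208.255) does not contain 14.247.210.161
  14.183.0.0/16 (14.183.0.0 - 14.183.255.255) does not contain 14.247.210.161
  14.128.0.0/10 (14.128.0.0 - 14.191.255.255) does not contain 14.247.210.161
Longest matching prefix is /9 -> interface em7.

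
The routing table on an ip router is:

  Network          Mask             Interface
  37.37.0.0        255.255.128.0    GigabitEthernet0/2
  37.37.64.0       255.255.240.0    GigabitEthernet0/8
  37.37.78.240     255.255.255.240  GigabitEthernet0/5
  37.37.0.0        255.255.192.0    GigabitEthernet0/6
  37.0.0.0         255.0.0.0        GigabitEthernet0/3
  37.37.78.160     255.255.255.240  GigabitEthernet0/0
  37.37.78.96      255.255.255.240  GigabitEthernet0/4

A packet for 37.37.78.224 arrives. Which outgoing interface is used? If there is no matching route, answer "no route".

GigabitEthernet0/8

Routes whose prefix contains 37.37.78.224:
  37.0.0.0/8 (37.0.0.0 - 37.255.255.255) -> GigabitEthernet0/3
  37.37.0.0/17 (37.37.0.0 - 37.37.127.255) -> GigabitEthernet0/2
  37.37.64.0/20 (37.37.64.0 - 37.37.79.255) -> GigabitEthernet0/8
More-specific entries that do NOT match:
  37.37.78.240/28 (37.37.78.240 - 37.37.78.255) does not contain 37.37.78.224
  37.37.78.160/28 (37.37.78.160 - 37.37.78.175) does not contain 37.37.78.224
  37.37.78.96/28 (37.37.78.96 - 37.37.78.111) does not contain 37.37.78.224
Longest matching prefix is /20 -> interface GigabitEthernet0/8.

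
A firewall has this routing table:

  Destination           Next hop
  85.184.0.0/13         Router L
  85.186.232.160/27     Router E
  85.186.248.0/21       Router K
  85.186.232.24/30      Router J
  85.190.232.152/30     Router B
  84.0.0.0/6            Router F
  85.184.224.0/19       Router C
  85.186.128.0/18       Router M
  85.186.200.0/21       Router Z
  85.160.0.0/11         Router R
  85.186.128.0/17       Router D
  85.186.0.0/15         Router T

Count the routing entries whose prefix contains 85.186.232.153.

Prefixes containing 85.186.232.153:
  84.0.0.0/6 (84.0.0.0 - 87.255.255.255)
  85.160.0.0/11 (85.160.0.0 - 85.191.255.255)
  85.184.0.0/13 (85.184.0.0 - 85.191.255.255)
  85.186.0.0/15 (85.186.0.0 - 85.187.255.255)
  85.186.128.0/17 (85.186.128.0 - 85.186.255.255)
Total matching entries: 5.

5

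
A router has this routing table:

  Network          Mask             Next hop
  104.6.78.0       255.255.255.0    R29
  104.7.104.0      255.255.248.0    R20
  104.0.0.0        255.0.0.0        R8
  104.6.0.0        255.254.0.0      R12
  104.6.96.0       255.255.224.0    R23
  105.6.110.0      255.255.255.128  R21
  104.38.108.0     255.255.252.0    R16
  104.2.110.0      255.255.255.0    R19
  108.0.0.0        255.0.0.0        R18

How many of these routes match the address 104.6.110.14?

Prefixes containing 104.6.110.14:
  104.0.0.0/8 (104.0.0.0 - 104.255.255.255)
  104.6.0.0/15 (104.6.0.0 - 104.7.255.255)
  104.6.96.0/19 (104.6.96.0 - 104.6.127.255)
Total matching entries: 3.

3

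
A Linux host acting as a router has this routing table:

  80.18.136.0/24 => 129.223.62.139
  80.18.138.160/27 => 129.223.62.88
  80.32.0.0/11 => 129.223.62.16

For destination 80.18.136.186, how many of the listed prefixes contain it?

Prefixes containing 80.18.136.186:
  80.18.136.0/24 (80.18.136.0 - 80.18.136.255)
Total matching entries: 1.

1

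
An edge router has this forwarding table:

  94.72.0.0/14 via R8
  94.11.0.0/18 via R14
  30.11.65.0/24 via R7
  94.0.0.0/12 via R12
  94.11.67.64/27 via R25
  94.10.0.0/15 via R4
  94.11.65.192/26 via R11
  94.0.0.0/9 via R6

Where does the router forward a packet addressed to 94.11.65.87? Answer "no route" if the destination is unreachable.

Routes whose prefix contains 94.11.65.87:
  94.0.0.0/9 (94.0.0.0 - 94.127.255.255) -> R6
  94.0.0.0/12 (94.0.0.0 - 94.15.255.255) -> R12
  94.10.0.0/15 (94.10.0.0 - 94.11.255.255) -> R4
More-specific entries that do NOT match:
  94.11.67.64/27 (94.11.67.64 - 94.11.67.95) does not contain 94.11.65.87
  94.11.65.192/26 (94.11.65.192 - 94.11.65.255) does not contain 94.11.65.87
  30.11.65.0/24 (30.11.65.0 - 30.11.65.255) does not contain 94.11.65.87
  94.11.0.0/18 (94.11.0.0 - 94.11.63.255) does not contain 94.11.65.87
Longest matching prefix is /15 -> next hop R4.

R4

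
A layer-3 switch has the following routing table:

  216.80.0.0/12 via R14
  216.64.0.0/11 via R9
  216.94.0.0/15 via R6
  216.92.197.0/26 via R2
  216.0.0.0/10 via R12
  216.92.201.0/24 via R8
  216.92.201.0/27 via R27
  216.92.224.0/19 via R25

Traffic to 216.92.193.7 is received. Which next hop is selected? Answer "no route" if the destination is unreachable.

R14

Routes whose prefix contains 216.92.193.7:
  216.64.0.0/11 (216.64.0.0 - 216.95.255.255) -> R9
  216.80.0.0/12 (216.80.0.0 - 216.95.255.255) -> R14
More-specific entries that do NOT match:
  216.92.201.0/27 (216.92.201.0 - 216.92.201.31) does not contain 216.92.193.7
  216.92.197.0/26 (216.92.197.0 - 216.92.197.63) does not contain 216.92.193.7
  216.92.201.0/24 (216.92.201.0 - 216.92.201.255) does not contain 216.92.193.7
  216.92.224.0/19 (216.92.224.0 - 216.92.255.255) does not contain 216.92.193.7
  216.94.0.0/15 (216.94.0.0 - 216.95.255.255) does not contain 216.92.193.7
Longest matching prefix is /12 -> next hop R14.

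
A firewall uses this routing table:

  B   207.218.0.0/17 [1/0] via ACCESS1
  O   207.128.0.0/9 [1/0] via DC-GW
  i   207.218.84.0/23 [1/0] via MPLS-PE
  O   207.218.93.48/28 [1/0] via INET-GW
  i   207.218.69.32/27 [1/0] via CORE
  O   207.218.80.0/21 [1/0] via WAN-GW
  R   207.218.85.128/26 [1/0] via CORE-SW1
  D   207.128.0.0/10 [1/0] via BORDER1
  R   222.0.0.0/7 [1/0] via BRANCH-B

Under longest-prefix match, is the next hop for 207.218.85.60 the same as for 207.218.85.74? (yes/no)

yes

207.218.85.60: longest match 207.218.84.0/23 -> MPLS-PE
207.218.85.74: longest match 207.218.84.0/23 -> MPLS-PE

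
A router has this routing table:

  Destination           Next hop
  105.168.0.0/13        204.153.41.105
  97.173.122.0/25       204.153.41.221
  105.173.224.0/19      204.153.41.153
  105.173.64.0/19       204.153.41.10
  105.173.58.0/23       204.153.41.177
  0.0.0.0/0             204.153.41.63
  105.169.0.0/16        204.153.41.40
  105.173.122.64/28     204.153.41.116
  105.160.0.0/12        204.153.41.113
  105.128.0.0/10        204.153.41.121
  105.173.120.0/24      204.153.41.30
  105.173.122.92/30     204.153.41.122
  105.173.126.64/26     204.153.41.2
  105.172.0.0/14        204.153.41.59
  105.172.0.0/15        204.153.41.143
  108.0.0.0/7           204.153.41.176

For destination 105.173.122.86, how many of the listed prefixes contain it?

6

Prefixes containing 105.173.122.86:
  0.0.0.0/0 (default, matches everything)
  105.128.0.0/10 (105.128.0.0 - 105.191.255.255)
  105.160.0.0/12 (105.160.0.0 - 105.175.255.255)
  105.168.0.0/13 (105.168.0.0 - 105.175.255.255)
  105.172.0.0/14 (105.172.0.0 - 105.175.255.255)
  105.172.0.0/15 (105.172.0.0 - 105.173.255.255)
Total matching entries: 6.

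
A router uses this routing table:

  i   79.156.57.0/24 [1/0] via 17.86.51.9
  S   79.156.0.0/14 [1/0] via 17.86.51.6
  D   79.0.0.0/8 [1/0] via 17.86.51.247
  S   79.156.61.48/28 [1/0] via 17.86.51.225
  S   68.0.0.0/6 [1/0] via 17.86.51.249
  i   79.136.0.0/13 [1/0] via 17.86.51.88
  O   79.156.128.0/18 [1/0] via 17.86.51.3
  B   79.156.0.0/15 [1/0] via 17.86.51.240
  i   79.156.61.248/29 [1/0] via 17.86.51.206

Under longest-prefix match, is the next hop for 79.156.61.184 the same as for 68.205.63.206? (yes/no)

no

79.156.61.184: longest match 79.156.0.0/15 -> 17.86.51.240
68.205.63.206: longest match 68.0.0.0/6 -> 17.86.51.249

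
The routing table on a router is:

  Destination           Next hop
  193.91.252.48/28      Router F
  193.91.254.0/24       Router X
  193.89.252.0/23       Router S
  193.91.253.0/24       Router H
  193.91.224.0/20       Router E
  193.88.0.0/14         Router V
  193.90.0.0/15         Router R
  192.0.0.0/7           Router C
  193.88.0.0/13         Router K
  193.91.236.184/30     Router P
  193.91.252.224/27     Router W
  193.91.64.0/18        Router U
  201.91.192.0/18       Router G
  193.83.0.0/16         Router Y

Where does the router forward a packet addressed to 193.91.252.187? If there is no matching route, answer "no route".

Routes whose prefix contains 193.91.252.187:
  192.0.0.0/7 (192.0.0.0 - 193.255.255.255) -> Router C
  193.88.0.0/13 (193.88.0.0 - 193.95.255.255) -> Router K
  193.88.0.0/14 (193.88.0.0 - 193.91.255.255) -> Router V
  193.90.0.0/15 (193.90.0.0 - 193.91.255.255) -> Router R
More-specific entries that do NOT match:
  193.91.236.184/30 (193.91.236.184 - 193.91.236.187) does not contain 193.91.252.187
  193.91.252.48/28 (193.91.252.48 - 193.91.252.63) does not contain 193.91.252.187
  193.91.252.224/27 (193.91.252.224 - 193.91.252.255) does not contain 193.91.252.187
  193.91.254.0/24 (193.91.254.0 - 193.91.254.255) does not contain 193.91.252.187
  193.91.253.0/24 (193.91.253.0 - 193.91.253.255) does not contain 193.91.252.187
  193.89.252.0/23 (193.89.252.0 - 193.89.253.255) does not contain 193.91.252.187
  193.91.224.0/20 (193.91.224.0 - 193.91.239.255) does not contain 193.91.252.187
  193.91.64.0/18 (193.91.64.0 - 193.91.127.255) does not contain 193.91.252.187
  201.91.192.0/18 (201.91.192.0 - 201.91.255.255) does not contain 193.91.252.187
  193.83.0.0/16 (193.83.0.0 - 193.83.255.255) does not contain 193.91.252.187
Longest matching prefix is /15 -> next hop Router R.

Router R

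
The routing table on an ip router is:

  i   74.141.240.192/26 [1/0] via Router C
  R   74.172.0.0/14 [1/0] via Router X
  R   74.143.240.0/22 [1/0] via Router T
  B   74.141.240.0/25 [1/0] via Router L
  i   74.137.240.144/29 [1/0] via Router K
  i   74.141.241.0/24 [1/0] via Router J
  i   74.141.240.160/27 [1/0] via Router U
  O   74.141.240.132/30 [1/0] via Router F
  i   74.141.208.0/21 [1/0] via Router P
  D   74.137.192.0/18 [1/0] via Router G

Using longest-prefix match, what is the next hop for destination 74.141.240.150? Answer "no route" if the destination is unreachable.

No entry's prefix contains 74.141.240.150; there is no default route.

no route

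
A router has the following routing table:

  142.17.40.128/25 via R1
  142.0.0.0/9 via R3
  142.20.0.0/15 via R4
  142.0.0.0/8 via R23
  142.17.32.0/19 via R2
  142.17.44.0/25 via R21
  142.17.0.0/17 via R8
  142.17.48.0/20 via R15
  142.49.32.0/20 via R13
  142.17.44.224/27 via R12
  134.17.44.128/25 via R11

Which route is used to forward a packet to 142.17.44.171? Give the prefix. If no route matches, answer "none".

Entries matching 142.17.44.171:
  142.0.0.0/8 (142.0.0.0 - 142.255.255.255)
  142.0.0.0/9 (142.0.0.0 - 142.127.255.255)
  142.17.0.0/17 (142.17.0.0 - 142.17.127.255)
  142.17.32.0/19 (142.17.32.0 - 142.17.63.255)
Most specific is 142.17.32.0/19.

142.17.32.0/19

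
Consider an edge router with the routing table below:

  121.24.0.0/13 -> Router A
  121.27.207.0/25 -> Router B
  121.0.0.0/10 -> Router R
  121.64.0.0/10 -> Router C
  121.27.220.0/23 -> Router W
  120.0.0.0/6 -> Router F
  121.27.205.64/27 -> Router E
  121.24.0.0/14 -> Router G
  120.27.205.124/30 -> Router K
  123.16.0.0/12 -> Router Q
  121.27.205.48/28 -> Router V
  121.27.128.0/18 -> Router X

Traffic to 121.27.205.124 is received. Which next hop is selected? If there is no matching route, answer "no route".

Routes whose prefix contains 121.27.205.124:
  120.0.0.0/6 (120.0.0.0 - 123.255.255.255) -> Router F
  121.0.0.0/10 (121.0.0.0 - 121.63.255.255) -> Router R
  121.24.0.0/13 (121.24.0.0 - 121.31.255.255) -> Router A
  121.24.0.0/14 (121.24.0.0 - 121.27.255.255) -> Router G
More-specific entries that do NOT match:
  120.27.205.124/30 (120.27.205.124 - 120.27.205.127) does not contain 121.27.205.124
  121.27.205.48/28 (121.27.205.48 - 121.27.205.63) does not contain 121.27.205.124
  121.27.205.64/27 (121.27.205.64 - 121.27.205.95) does not contain 121.27.205.124
  121.27.207.0/25 (121.27.207.0 - 121.27.207.127) does not contain 121.27.205.124
  121.27.220.0/23 (121.27.220.0 - 121.27.221.255) does not contain 121.27.205.124
  121.27.128.0/18 (121.27.128.0 - 121.27.191.255) does not contain 121.27.205.124
Longest matching prefix is /14 -> next hop Router G.

Router G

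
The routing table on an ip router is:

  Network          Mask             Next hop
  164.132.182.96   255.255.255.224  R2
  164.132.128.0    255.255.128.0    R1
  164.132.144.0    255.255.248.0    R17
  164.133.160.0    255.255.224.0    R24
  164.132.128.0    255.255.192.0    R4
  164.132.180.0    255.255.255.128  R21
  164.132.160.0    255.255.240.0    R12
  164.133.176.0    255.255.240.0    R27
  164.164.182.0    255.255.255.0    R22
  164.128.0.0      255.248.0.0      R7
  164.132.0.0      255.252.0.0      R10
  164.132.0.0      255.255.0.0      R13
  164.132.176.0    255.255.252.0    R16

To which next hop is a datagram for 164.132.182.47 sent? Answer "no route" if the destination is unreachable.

Routes whose prefix contains 164.132.182.47:
  164.128.0.0/13 (164.128.0.0 - 164.135.255.255) -> R7
  164.132.0.0/14 (164.132.0.0 - 164.135.255.255) -> R10
  164.132.0.0/16 (164.132.0.0 - 164.132.255.255) -> R13
  164.132.128.0/17 (164.132.128.0 - 164.132.255.255) -> R1
  164.132.128.0/18 (164.132.128.0 - 164.132.191.255) -> R4
More-specific entries that do NOT match:
  164.132.182.96/27 (164.132.182.96 - 164.132.182.127) does not contain 164.132.182.47
  164.132.180.0/25 (164.132.180.0 - 164.132.180.127) does not contain 164.132.182.47
  164.164.182.0/24 (164.164.182.0 - 164.164.182.255) does not contain 164.132.182.47
  164.132.176.0/22 (164.132.176.0 - 164.132.179.255) does not contain 164.132.182.47
  164.132.144.0/21 (164.132.144.0 - 164.132.151.255) does not contain 164.132.182.47
  164.132.160.0/20 (164.132.160.0 - 164.132.175.255) does not contain 164.132.182.47
  164.133.176.0/20 (164.133.176.0 - 164.133.191.255) does not contain 164.132.182.47
  164.133.160.0/19 (164.133.160.0 - 164.133.191.255) does not contain 164.132.182.47
Longest matching prefix is /18 -> next hop R4.

R4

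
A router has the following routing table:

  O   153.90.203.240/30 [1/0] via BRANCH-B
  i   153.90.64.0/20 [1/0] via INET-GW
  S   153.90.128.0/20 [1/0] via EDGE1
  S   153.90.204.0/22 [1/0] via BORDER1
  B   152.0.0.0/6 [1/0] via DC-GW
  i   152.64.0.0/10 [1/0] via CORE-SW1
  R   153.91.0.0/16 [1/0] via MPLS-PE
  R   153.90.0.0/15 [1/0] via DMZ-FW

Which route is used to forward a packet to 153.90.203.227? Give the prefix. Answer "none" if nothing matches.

Entries matching 153.90.203.227:
  152.0.0.0/6 (152.0.0.0 - 155.255.255.255)
  153.90.0.0/15 (153.90.0.0 - 153.91.255.255)
Most specific is 153.90.0.0/15.

153.90.0.0/15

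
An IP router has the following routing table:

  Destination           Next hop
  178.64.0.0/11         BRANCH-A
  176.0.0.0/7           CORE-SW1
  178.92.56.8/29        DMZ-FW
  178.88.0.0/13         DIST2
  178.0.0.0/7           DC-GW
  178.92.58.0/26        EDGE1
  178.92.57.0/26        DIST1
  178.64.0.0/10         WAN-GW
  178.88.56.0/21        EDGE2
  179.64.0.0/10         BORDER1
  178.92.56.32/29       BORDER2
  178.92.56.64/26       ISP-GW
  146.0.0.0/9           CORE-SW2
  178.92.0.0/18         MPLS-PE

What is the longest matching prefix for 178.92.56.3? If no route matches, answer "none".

178.92.0.0/18

Entries matching 178.92.56.3:
  178.0.0.0/7 (178.0.0.0 - 179.255.255.255)
  178.64.0.0/10 (178.64.0.0 - 178.127.255.255)
  178.64.0.0/11 (178.64.0.0 - 178.95.255.255)
  178.88.0.0/13 (178.88.0.0 - 178.95.255.255)
  178.92.0.0/18 (178.92.0.0 - 178.92.63.255)
Most specific is 178.92.0.0/18.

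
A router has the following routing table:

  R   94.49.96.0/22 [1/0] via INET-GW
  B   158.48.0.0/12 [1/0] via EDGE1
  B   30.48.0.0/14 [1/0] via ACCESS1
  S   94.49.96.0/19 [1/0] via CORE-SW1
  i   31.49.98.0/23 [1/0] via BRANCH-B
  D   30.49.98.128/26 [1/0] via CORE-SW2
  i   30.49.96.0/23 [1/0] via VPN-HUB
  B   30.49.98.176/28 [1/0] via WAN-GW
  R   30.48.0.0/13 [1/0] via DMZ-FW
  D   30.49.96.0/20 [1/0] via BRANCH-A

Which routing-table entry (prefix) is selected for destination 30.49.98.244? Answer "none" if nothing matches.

30.49.96.0/20

Entries matching 30.49.98.244:
  30.48.0.0/13 (30.48.0.0 - 30.55.255.255)
  30.48.0.0/14 (30.48.0.0 - 30.51.255.255)
  30.49.96.0/20 (30.49.96.0 - 30.49.111.255)
Most specific is 30.49.96.0/20.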